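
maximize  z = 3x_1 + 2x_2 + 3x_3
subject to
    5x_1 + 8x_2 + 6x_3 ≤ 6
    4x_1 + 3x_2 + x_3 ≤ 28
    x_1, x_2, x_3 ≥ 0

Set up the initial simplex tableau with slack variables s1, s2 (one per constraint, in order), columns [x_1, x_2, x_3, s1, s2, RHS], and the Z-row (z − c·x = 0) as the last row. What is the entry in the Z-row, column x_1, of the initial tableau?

The Z-row carries the negated objective coefficients: the x_1 entry is -3.

-3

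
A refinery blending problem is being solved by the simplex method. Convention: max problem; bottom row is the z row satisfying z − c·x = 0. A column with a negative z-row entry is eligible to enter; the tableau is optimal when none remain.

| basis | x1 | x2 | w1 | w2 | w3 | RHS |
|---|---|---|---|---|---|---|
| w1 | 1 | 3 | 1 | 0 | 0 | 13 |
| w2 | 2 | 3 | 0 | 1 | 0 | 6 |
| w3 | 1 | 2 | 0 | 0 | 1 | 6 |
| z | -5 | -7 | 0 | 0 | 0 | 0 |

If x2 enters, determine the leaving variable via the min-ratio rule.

w2

Column x2 entries and ratios — w1: 13/3 = 13/3; w2: 6/3 = 2; w3: 6/2 = 3.
Smallest ratio is 2 in the row of w2, so w2 leaves.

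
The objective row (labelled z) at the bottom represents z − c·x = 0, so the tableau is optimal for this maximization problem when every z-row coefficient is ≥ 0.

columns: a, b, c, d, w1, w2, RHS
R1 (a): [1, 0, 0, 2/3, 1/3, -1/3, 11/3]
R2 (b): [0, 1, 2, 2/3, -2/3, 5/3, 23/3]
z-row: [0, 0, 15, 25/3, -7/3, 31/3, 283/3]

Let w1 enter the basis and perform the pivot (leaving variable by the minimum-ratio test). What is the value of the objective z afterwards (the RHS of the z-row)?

Ratio test on column w1 — row 1: (11/3)/(1/3) = 11; row 2: entry -2/3 ≤ 0. Minimum is 11 at row 1 (a leaves); pivot element 1/3.
Pivot on row 1; the z-row RHS becomes 283/3 − (-7/3)·11 = 120.

120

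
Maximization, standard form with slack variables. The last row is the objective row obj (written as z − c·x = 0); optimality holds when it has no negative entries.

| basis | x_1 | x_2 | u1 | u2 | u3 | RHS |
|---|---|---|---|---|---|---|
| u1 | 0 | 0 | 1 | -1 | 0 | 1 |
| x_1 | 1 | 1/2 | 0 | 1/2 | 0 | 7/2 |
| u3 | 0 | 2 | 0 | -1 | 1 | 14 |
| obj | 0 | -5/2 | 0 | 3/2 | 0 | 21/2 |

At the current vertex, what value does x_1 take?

x_1 is basic (row 2); its value is the RHS of that row, 7/2.

7/2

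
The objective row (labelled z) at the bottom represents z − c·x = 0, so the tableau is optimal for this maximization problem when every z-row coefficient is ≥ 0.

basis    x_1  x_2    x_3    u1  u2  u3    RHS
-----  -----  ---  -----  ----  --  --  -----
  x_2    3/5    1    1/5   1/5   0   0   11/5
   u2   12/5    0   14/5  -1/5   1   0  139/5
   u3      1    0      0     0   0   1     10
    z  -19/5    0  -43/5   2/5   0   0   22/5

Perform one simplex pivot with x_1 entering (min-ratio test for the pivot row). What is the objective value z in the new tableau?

Ratio test on column x_1 — row 1: (11/5)/(3/5) = 11/3; row 2: (139/5)/(12/5) = 139/12; row 3: 10/1 = 10. Minimum is 11/3 at row 1 (x_2 leaves); pivot element 3/5.
Pivot on row 1; the z-row RHS becomes 22/5 − (-19/5)·(11/3) = 55/3.

55/3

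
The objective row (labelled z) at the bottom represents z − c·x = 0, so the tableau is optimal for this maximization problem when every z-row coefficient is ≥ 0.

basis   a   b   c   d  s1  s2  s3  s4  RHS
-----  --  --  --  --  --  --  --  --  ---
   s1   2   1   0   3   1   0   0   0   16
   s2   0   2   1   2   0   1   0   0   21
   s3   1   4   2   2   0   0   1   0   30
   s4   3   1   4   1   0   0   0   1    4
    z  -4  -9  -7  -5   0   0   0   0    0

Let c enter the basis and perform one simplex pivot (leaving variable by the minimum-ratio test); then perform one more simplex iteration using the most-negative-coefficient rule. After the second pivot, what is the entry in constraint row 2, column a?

Ratio test on column c — row 1: entry 0 ≤ 0; row 2: 21/1 = 21; row 3: 30/2 = 15; row 4: 4/4 = 1. Minimum is 1 at row 4 (s4 leaves); pivot element 4.
Divide row 4 by 4; eliminate column c from the other rows.
Second iteration: most negative z-row entry is -29/4 in column b, so b enters.
Ratio test on column b — row 1: 16/1 = 16; row 2: 20/(7/4) = 80/7; row 3: 28/(7/2) = 8; row 4: 1/(1/4) = 4. Minimum is 4 at row 4 (c leaves); pivot element 1/4.
Divide row 4 by 1/4; eliminate column b from the other rows.
After both pivots, the entry at constraint row 2, column a is -6.

-6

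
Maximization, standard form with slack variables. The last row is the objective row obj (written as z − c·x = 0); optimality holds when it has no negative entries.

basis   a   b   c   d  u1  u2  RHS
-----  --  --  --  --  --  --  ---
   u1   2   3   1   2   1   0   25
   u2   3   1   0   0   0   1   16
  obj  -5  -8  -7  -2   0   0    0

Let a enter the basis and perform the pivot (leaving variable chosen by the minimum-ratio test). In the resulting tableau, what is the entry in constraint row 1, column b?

Ratio test on column a — row 1: 25/2 = 25/2; row 2: 16/3 = 16/3. Minimum is 16/3 at row 2 (u2 leaves); pivot element 3.
Divide row 2 by 3; eliminate column a from the other rows.
Row 1 update in column b: 3 − 2·(1/3) = 7/3.

7/3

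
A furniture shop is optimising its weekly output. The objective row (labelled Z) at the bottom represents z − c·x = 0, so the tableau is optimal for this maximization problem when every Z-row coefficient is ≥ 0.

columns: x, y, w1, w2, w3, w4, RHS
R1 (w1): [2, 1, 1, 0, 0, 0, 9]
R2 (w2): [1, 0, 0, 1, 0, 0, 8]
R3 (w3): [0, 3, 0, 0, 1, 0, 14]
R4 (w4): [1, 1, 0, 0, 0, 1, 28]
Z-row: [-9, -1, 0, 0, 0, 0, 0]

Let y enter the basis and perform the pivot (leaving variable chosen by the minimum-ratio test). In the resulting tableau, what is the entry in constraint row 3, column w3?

Ratio test on column y — row 1: 9/1 = 9; row 2: entry 0 ≤ 0; row 3: 14/3 = 14/3; row 4: 28/1 = 28. Minimum is 14/3 at row 3 (w3 leaves); pivot element 3.
Divide row 3 by 3; eliminate column y from the other rows.
In the new row 3, the w3 entry is the old entry divided by the pivot: 1/3 = 1/3.

1/3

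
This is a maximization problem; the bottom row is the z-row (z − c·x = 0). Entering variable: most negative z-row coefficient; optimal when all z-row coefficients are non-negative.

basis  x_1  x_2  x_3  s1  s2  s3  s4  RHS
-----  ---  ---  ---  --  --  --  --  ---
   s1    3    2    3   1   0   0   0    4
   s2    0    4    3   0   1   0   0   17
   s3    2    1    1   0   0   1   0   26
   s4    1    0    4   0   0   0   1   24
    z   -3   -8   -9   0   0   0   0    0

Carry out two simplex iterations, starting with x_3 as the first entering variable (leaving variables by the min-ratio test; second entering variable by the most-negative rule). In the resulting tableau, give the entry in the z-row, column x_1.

Ratio test on column x_3 — row 1: 4/3 = 4/3; row 2: 17/3 = 17/3; row 3: 26/1 = 26; row 4: 24/4 = 6. Minimum is 4/3 at row 1 (s1 leaves); pivot element 3.
Divide row 1 by 3; eliminate column x_3 from the other rows.
Second iteration: most negative z-row entry is -2 in column x_2, so x_2 enters.
Ratio test on column x_2 — row 1: (4/3)/(2/3) = 2; row 2: 13/2 = 13/2; row 3: (74/3)/(1/3) = 74; row 4: entry -8/3 ≤ 0. Minimum is 2 at row 1 (x_3 leaves); pivot element 2/3.
Divide row 1 by 2/3; eliminate column x_2 from the other rows.
After both pivots, the entry at the z-row, column x_1 is 9.

9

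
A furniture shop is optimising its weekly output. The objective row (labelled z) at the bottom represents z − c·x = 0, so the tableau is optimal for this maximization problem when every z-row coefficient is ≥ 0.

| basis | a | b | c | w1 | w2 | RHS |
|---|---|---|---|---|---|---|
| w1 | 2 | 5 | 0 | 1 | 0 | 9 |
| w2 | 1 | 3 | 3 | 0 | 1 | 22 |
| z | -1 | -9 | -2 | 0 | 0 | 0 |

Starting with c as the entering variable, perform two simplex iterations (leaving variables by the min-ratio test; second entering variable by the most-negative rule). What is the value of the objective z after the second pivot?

Ratio test on column c — row 1: entry 0 ≤ 0; row 2: 22/3 = 22/3. Minimum is 22/3 at row 2 (w2 leaves); pivot element 3.
Pivot on row 2; the z-row RHS becomes 0 − (-2)·(22/3) = 44/3.
Next entering variable (most negative z-row entry -7): b.
Ratio test on column b — row 1: 9/5 = 9/5; row 2: (22/3)/1 = 22/3. Minimum is 9/5 at row 1 (w1 leaves); pivot element 5.
After the second pivot the z-row RHS is 44/3 − (-7)·(9/5) = 409/15.

409/15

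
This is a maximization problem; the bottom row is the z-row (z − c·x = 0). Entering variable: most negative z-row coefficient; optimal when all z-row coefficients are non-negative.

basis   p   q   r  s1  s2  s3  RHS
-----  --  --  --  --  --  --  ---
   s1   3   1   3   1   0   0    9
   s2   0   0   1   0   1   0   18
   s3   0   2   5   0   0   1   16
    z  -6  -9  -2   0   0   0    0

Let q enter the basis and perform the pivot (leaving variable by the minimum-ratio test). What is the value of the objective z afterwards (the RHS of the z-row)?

72

Ratio test on column q — row 1: 9/1 = 9; row 2: entry 0 ≤ 0; row 3: 16/2 = 8. Minimum is 8 at row 3 (s3 leaves); pivot element 2.
Pivot on row 3; the z-row RHS becomes 0 − (-9)·8 = 72.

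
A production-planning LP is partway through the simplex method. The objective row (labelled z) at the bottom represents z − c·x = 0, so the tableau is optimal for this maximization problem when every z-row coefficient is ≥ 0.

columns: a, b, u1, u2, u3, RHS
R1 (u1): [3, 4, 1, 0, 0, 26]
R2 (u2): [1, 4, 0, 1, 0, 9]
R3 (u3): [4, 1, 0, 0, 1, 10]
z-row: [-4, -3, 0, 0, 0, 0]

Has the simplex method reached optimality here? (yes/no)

no

The z-row has a negative entry -4 in column a, so it is not optimal.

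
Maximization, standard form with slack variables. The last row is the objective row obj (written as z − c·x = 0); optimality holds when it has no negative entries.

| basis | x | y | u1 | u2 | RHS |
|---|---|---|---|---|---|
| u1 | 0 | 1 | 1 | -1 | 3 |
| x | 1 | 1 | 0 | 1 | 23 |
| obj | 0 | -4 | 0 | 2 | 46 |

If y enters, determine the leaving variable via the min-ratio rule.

u1

Column y entries and ratios — u1: 3/1 = 3; x: 23/1 = 23.
Smallest ratio is 3 in the row of u1, so u1 leaves.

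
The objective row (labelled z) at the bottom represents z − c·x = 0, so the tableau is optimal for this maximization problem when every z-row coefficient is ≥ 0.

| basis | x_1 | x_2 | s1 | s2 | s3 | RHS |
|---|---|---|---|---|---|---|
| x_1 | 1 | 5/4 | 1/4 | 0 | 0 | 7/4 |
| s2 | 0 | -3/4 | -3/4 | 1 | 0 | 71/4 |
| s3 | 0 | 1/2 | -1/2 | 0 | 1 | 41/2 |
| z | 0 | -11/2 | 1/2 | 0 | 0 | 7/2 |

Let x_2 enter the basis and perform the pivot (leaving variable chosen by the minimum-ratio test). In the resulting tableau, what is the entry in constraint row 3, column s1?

-3/5

Ratio test on column x_2 — row 1: (7/4)/(5/4) = 7/5; row 2: entry -3/4 ≤ 0; row 3: (41/2)/(1/2) = 41. Minimum is 7/5 at row 1 (x_1 leaves); pivot element 5/4.
Divide row 1 by 5/4; eliminate column x_2 from the other rows.
Row 3 update in column s1: -1/2 − (1/2)·(1/5) = -3/5.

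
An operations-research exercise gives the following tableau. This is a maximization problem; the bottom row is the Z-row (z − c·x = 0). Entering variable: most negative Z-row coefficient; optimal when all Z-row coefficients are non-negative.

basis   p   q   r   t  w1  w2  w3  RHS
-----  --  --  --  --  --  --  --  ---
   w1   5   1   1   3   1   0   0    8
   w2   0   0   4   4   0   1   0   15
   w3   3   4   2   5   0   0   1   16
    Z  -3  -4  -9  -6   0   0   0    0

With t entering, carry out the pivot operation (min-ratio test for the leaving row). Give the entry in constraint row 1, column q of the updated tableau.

1/3

Ratio test on column t — row 1: 8/3 = 8/3; row 2: 15/4 = 15/4; row 3: 16/5 = 16/5. Minimum is 8/3 at row 1 (w1 leaves); pivot element 3.
Divide row 1 by 3; eliminate column t from the other rows.
In the new row 1, the q entry is the old entry divided by the pivot: 1/3 = 1/3.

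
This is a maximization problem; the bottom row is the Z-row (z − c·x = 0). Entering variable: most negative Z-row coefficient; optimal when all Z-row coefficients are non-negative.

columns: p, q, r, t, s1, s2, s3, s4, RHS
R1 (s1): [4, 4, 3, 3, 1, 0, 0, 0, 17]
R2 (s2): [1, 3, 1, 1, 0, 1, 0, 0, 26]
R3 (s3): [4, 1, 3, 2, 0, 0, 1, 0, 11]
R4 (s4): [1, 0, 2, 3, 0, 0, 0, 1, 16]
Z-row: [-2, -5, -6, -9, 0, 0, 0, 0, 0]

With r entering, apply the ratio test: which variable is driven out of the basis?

Column r entries and ratios — s1: 17/3 = 17/3; s2: 26/1 = 26; s3: 11/3 = 11/3; s4: 16/2 = 8.
Smallest ratio is 11/3 in the row of s3, so s3 leaves.

s3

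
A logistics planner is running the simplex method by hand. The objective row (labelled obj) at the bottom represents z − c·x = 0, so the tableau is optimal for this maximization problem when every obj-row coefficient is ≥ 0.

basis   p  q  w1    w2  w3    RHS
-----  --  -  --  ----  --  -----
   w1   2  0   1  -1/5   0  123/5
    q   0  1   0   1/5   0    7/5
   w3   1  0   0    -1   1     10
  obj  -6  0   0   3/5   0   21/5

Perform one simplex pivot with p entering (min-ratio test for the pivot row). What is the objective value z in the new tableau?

321/5

Ratio test on column p — row 1: (123/5)/2 = 123/10; row 2: entry 0 ≤ 0; row 3: 10/1 = 10. Minimum is 10 at row 3 (w3 leaves); pivot element 1.
Pivot on row 3; the obj-row RHS becomes 21/5 − (-6)·10 = 321/5.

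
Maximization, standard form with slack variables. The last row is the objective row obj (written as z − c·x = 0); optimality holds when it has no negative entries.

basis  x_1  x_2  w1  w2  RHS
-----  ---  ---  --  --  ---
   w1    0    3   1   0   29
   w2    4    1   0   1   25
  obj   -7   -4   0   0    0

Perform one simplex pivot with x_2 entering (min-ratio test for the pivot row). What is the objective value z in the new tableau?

Ratio test on column x_2 — row 1: 29/3 = 29/3; row 2: 25/1 = 25. Minimum is 29/3 at row 1 (w1 leaves); pivot element 3.
Pivot on row 1; the obj-row RHS becomes 0 − (-4)·(29/3) = 116/3.

116/3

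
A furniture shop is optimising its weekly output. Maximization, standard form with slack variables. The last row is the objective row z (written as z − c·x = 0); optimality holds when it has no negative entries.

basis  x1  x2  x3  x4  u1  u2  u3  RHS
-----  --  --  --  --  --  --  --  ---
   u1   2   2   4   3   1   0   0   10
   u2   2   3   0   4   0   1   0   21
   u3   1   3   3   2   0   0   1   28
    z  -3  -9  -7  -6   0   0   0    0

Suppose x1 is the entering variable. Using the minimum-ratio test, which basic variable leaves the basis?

Column x1 entries and ratios — u1: 10/2 = 5; u2: 21/2 = 21/2; u3: 28/1 = 28.
Smallest ratio is 5 in the row of u1, so u1 leaves.

u1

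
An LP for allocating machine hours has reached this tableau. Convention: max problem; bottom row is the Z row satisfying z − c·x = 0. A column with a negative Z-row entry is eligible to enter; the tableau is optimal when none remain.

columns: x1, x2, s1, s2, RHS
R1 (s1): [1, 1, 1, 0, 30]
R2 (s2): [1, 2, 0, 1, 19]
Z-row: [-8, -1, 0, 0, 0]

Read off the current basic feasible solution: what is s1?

30

s1 is basic (row 1); its value is the RHS of that row, 30.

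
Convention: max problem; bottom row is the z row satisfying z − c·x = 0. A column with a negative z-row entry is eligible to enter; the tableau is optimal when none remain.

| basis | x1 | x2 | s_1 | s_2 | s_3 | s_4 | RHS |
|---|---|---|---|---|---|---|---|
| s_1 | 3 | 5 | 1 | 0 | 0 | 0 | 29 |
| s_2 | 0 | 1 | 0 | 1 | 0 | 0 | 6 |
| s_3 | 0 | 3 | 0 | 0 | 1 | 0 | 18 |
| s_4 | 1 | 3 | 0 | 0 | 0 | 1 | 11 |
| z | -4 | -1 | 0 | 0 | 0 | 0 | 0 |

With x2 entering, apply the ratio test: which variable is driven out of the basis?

s_4

Column x2 entries and ratios — s_1: 29/5 = 29/5; s_2: 6/1 = 6; s_3: 18/3 = 6; s_4: 11/3 = 11/3.
Smallest ratio is 11/3 in the row of s_4, so s_4 leaves.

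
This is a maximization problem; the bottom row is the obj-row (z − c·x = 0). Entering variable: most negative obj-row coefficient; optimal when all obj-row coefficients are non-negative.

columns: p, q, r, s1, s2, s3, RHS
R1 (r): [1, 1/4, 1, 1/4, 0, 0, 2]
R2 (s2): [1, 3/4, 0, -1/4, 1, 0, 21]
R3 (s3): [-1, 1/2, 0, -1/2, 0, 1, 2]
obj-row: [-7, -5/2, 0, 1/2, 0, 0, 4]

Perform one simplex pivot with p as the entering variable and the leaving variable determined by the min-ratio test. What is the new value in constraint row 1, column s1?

Ratio test on column p — row 1: 2/1 = 2; row 2: 21/1 = 21; row 3: entry -1 ≤ 0. Minimum is 2 at row 1 (r leaves); pivot element 1.
Divide row 1 by 1; eliminate column p from the other rows.
In the new row 1, the s1 entry is the old entry divided by the pivot: (1/4)/1 = 1/4.

1/4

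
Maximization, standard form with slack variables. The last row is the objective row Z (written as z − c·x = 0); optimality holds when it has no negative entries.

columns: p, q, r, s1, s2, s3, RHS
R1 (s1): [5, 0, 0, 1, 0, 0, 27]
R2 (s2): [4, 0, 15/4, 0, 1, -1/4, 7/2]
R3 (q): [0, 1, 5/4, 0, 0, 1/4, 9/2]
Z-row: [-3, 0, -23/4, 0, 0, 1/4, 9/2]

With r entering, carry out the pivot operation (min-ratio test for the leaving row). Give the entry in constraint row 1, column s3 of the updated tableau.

0

Ratio test on column r — row 1: entry 0 ≤ 0; row 2: (7/2)/(15/4) = 14/15; row 3: (9/2)/(5/4) = 18/5. Minimum is 14/15 at row 2 (s2 leaves); pivot element 15/4.
Divide row 2 by 15/4; eliminate column r from the other rows.
Row 1 update in column s3: 0 − 0·(-1/15) = 0.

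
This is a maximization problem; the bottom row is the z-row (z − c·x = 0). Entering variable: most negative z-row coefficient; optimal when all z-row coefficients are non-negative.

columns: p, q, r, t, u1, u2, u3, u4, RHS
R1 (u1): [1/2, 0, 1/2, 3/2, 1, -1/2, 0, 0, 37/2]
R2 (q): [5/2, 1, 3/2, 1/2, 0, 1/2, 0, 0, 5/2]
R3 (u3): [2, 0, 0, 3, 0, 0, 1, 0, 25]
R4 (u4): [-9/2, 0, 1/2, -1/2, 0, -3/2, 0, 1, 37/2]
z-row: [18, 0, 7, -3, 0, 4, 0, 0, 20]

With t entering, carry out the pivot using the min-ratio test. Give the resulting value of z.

Ratio test on column t — row 1: (37/2)/(3/2) = 37/3; row 2: (5/2)/(1/2) = 5; row 3: 25/3 = 25/3; row 4: entry -1/2 ≤ 0. Minimum is 5 at row 2 (q leaves); pivot element 1/2.
Pivot on row 2; the z-row RHS becomes 20 − (-3)·5 = 35.

35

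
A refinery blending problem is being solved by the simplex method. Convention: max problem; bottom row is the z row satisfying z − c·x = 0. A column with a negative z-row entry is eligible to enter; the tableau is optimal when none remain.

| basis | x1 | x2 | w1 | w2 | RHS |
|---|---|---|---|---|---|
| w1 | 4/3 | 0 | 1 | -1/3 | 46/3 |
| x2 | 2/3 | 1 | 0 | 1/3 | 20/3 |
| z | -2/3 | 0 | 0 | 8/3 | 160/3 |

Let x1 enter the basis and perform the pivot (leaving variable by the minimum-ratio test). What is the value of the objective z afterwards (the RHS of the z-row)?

Ratio test on column x1 — row 1: (46/3)/(4/3) = 23/2; row 2: (20/3)/(2/3) = 10. Minimum is 10 at row 2 (x2 leaves); pivot element 2/3.
Pivot on row 2; the z-row RHS becomes 160/3 − (-2/3)·10 = 60.

60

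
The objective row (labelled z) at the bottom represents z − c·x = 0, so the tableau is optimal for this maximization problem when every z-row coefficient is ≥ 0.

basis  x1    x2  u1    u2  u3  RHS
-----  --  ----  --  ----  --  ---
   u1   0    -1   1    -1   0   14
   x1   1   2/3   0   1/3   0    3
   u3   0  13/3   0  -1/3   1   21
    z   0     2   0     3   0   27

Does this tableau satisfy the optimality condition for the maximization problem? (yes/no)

Every z-row coefficient is ≥ 0, so the tableau is optimal.

yes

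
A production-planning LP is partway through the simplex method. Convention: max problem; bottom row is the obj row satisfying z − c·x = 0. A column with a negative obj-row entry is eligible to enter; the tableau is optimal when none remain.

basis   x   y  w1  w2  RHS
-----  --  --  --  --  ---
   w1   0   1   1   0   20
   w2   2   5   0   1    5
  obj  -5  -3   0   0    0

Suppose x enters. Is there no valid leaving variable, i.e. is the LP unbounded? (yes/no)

no

Column x has positive entries in row(s) 2, so the ratio test bounds it — not unbounded.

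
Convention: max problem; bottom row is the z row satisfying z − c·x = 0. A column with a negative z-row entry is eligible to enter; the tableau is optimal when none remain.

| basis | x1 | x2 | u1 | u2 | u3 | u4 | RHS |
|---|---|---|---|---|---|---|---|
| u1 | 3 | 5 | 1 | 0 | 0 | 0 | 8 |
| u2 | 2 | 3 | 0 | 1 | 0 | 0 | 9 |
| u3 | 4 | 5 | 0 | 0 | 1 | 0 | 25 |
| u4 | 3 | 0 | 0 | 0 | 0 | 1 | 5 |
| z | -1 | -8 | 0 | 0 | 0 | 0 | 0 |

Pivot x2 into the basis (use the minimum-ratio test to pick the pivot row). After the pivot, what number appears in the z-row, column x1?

19/5

Ratio test on column x2 — row 1: 8/5 = 8/5; row 2: 9/3 = 3; row 3: 25/5 = 5; row 4: entry 0 ≤ 0. Minimum is 8/5 at row 1 (u1 leaves); pivot element 5.
Divide row 1 by 5; eliminate column x2 from the other rows.
z-row update in column x1: -1 − (-8)·(3/5) = 19/5.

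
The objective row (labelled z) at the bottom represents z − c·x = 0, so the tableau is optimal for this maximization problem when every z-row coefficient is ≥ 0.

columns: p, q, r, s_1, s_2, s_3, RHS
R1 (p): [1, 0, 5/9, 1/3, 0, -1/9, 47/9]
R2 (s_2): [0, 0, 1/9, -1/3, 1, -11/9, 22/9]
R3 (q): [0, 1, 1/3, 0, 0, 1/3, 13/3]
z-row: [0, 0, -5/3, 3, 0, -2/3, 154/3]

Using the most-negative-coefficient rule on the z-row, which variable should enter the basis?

Negative z-row entries: r: -5/3, s_3: -2/3.
The most negative is -5/3 in column r, so r enters.

r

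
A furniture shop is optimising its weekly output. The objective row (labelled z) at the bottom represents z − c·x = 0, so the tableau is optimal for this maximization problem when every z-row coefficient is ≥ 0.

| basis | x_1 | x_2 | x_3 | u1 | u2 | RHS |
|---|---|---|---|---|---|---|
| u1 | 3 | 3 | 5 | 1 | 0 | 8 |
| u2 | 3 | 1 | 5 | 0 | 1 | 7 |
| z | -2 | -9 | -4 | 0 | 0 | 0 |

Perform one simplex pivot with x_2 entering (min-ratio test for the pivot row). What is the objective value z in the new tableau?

24

Ratio test on column x_2 — row 1: 8/3 = 8/3; row 2: 7/1 = 7. Minimum is 8/3 at row 1 (u1 leaves); pivot element 3.
Pivot on row 1; the z-row RHS becomes 0 − (-9)·(8/3) = 24.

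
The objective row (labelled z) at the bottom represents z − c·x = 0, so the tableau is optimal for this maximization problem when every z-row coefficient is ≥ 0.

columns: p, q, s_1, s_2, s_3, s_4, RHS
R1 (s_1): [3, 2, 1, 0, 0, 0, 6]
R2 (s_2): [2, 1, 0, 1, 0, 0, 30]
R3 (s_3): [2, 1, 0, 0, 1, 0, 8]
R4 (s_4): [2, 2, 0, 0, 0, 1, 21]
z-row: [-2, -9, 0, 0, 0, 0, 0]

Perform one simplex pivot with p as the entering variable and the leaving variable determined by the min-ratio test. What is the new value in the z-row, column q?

-23/3

Ratio test on column p — row 1: 6/3 = 2; row 2: 30/2 = 15; row 3: 8/2 = 4; row 4: 21/2 = 21/2. Minimum is 2 at row 1 (s_1 leaves); pivot element 3.
Divide row 1 by 3; eliminate column p from the other rows.
z-row update in column q: -9 − (-2)·(2/3) = -23/3.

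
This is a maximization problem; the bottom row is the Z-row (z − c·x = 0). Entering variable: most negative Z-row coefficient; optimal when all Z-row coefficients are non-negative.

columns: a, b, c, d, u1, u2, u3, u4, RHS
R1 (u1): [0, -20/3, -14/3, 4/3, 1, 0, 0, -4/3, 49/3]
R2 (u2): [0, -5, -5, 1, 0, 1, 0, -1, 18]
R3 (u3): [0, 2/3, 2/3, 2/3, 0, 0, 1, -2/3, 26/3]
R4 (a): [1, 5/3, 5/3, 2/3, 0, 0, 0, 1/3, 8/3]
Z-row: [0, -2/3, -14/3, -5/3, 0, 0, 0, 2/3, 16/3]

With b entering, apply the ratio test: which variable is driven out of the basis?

Column b entries and ratios — u1: -20/3 ≤ 0, skip; u2: -5 ≤ 0, skip; u3: (26/3)/(2/3) = 13; a: (8/3)/(5/3) = 8/5.
Smallest ratio is 8/5 in the row of a, so a leaves.

a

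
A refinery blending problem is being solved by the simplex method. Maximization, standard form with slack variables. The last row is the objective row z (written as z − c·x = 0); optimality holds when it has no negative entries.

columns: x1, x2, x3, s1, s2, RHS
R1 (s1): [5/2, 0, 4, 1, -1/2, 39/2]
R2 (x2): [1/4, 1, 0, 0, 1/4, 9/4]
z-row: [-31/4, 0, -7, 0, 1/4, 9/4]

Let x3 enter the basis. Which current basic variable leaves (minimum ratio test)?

Column x3 entries and ratios — s1: (39/2)/4 = 39/8; x2: 0 ≤ 0, skip.
Smallest ratio is 39/8 in the row of s1, so s1 leaves.

s1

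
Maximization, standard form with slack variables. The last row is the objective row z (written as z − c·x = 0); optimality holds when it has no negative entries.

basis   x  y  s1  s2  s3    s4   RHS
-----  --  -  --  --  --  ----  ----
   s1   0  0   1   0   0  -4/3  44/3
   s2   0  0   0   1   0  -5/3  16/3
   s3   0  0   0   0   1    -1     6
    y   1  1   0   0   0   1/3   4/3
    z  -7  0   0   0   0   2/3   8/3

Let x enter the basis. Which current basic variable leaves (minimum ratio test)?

Column x entries and ratios — s1: 0 ≤ 0, skip; s2: 0 ≤ 0, skip; s3: 0 ≤ 0, skip; y: (4/3)/1 = 4/3.
Smallest ratio is 4/3 in the row of y, so y leaves.

y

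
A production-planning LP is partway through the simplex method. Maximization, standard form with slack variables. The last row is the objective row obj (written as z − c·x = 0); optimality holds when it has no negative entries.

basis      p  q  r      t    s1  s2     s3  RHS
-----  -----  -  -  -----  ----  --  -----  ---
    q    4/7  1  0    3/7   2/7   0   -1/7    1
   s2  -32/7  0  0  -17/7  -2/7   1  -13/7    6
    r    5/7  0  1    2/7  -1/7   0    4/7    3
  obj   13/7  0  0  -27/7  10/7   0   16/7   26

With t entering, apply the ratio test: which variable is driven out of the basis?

q

Column t entries and ratios — q: 1/(3/7) = 7/3; s2: -17/7 ≤ 0, skip; r: 3/(2/7) = 21/2.
Smallest ratio is 7/3 in the row of q, so q leaves.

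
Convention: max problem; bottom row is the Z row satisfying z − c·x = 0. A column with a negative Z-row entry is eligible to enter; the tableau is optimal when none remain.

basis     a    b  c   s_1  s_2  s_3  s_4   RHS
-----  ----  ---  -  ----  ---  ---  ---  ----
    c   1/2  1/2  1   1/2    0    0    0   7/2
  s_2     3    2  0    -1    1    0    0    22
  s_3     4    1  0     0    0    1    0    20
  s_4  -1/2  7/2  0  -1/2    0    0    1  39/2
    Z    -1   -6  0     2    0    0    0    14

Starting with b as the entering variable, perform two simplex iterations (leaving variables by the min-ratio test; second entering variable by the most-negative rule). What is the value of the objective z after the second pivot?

199/4

Ratio test on column b — row 1: (7/2)/(1/2) = 7; row 2: 22/2 = 11; row 3: 20/1 = 20; row 4: (39/2)/(7/2) = 39/7. Minimum is 39/7 at row 4 (s_4 leaves); pivot element 7/2.
Pivot on row 4; the Z-row RHS becomes 14 − (-6)·(39/7) = 332/7.
Next entering variable (most negative Z-row entry -13/7): a.
Ratio test on column a — row 1: (5/7)/(4/7) = 5/4; row 2: (76/7)/(23/7) = 76/23; row 3: (101/7)/(29/7) = 101/29; row 4: entry -1/7 ≤ 0. Minimum is 5/4 at row 1 (c leaves); pivot element 4/7.
After the second pivot the Z-row RHS is 332/7 − (-13/7)·(5/4) = 199/4.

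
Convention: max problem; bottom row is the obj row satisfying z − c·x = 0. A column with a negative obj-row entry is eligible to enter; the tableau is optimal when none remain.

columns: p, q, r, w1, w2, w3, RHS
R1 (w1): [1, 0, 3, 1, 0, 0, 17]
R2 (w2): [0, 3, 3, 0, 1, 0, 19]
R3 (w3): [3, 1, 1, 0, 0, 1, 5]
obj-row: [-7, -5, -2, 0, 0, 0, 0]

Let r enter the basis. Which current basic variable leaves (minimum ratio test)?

Column r entries and ratios — w1: 17/3 = 17/3; w2: 19/3 = 19/3; w3: 5/1 = 5.
Smallest ratio is 5 in the row of w3, so w3 leaves.

w3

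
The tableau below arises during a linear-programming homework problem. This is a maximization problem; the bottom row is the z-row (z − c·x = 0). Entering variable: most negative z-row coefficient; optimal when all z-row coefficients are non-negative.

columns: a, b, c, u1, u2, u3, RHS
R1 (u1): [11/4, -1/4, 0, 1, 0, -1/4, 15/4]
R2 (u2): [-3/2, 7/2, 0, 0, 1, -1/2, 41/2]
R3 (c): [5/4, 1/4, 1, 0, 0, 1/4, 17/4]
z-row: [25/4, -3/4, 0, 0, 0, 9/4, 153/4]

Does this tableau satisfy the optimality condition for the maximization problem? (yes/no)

no

The z-row has a negative entry -3/4 in column b, so it is not optimal.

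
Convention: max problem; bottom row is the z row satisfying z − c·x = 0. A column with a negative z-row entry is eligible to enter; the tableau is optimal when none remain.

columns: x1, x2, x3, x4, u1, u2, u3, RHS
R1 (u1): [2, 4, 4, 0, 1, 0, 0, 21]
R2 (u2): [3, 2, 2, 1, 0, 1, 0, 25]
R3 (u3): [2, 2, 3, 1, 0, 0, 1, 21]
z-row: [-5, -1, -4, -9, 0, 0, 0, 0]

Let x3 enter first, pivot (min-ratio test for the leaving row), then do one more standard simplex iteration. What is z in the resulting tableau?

273/4

Ratio test on column x3 — row 1: 21/4 = 21/4; row 2: 25/2 = 25/2; row 3: 21/3 = 7. Minimum is 21/4 at row 1 (u1 leaves); pivot element 4.
Pivot on row 1; the z-row RHS becomes 0 − (-4)·(21/4) = 21.
Next entering variable (most negative z-row entry -9): x4.
Ratio test on column x4 — row 1: entry 0 ≤ 0; row 2: (29/2)/1 = 29/2; row 3: (21/4)/1 = 21/4. Minimum is 21/4 at row 3 (u3 leaves); pivot element 1.
After the second pivot the z-row RHS is 21 − (-9)·(21/4) = 273/4.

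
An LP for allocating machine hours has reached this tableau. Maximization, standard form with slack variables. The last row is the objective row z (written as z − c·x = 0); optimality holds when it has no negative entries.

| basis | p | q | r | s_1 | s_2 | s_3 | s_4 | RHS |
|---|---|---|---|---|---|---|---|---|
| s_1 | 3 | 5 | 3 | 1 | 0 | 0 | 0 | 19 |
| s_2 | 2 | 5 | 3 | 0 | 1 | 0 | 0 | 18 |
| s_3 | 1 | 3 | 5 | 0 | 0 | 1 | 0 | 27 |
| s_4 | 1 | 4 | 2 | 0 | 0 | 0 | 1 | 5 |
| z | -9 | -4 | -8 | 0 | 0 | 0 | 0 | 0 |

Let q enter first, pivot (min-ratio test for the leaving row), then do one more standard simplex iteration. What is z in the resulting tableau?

45

Ratio test on column q — row 1: 19/5 = 19/5; row 2: 18/5 = 18/5; row 3: 27/3 = 9; row 4: 5/4 = 5/4. Minimum is 5/4 at row 4 (s_4 leaves); pivot element 4.
Pivot on row 4; the z-row RHS becomes 0 − (-4)·(5/4) = 5.
Next entering variable (most negative z-row entry -8): p.
Ratio test on column p — row 1: (51/4)/(7/4) = 51/7; row 2: (47/4)/(3/4) = 47/3; row 3: (93/4)/(1/4) = 93; row 4: (5/4)/(1/4) = 5. Minimum is 5 at row 4 (q leaves); pivot element 1/4.
After the second pivot the z-row RHS is 5 − (-8)·5 = 45.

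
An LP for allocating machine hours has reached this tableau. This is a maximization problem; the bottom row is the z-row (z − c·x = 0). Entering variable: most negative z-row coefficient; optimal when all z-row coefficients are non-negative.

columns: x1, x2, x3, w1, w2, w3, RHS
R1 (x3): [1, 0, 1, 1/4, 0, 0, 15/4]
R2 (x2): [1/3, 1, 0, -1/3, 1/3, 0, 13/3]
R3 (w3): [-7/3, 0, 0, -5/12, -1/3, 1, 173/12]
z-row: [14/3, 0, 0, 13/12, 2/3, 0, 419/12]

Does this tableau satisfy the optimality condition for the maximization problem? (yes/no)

Every z-row coefficient is ≥ 0, so the tableau is optimal.

yes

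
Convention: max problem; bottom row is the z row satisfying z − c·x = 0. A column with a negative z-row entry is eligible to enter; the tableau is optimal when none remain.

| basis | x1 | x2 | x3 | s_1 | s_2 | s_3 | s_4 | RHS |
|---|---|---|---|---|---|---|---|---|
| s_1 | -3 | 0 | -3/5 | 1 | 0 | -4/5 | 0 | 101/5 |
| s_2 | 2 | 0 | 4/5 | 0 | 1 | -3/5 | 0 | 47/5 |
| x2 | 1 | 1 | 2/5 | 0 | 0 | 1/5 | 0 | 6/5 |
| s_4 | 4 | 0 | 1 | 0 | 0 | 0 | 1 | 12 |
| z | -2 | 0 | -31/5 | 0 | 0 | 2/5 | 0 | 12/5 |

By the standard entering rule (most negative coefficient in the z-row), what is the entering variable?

Negative z-row entries: x1: -2, x3: -31/5.
The most negative is -31/5 in column x3, so x3 enters.

x3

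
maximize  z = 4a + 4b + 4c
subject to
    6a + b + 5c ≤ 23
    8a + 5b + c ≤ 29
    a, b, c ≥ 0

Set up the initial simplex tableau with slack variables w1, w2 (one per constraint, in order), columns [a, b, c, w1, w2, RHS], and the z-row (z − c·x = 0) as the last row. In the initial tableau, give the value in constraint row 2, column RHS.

29

The RHS of constraint 2 is b_2 = 29.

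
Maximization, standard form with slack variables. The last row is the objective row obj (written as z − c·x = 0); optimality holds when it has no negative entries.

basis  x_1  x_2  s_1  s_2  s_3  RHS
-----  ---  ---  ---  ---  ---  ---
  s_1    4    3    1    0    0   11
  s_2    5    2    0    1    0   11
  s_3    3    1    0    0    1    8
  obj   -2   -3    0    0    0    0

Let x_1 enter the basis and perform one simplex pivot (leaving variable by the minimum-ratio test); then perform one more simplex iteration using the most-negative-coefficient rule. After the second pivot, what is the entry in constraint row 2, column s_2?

Ratio test on column x_1 — row 1: 11/4 = 11/4; row 2: 11/5 = 11/5; row 3: 8/3 = 8/3. Minimum is 11/5 at row 2 (s_2 leaves); pivot element 5.
Divide row 2 by 5; eliminate column x_1 from the other rows.
Second iteration: most negative obj-row entry is -11/5 in column x_2, so x_2 enters.
Ratio test on column x_2 — row 1: (11/5)/(7/5) = 11/7; row 2: (11/5)/(2/5) = 11/2; row 3: entry -1/5 ≤ 0. Minimum is 11/7 at row 1 (s_1 leaves); pivot element 7/5.
Divide row 1 by 7/5; eliminate column x_2 from the other rows.
After both pivots, the entry at constraint row 2, column s_2 is 3/7.

3/7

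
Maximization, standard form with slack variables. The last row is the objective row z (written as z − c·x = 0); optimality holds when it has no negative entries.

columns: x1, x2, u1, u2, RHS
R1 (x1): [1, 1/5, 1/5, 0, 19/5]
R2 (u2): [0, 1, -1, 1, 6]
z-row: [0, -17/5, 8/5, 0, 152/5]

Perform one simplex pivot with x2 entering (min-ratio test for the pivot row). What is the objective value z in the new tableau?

254/5

Ratio test on column x2 — row 1: (19/5)/(1/5) = 19; row 2: 6/1 = 6. Minimum is 6 at row 2 (u2 leaves); pivot element 1.
Pivot on row 2; the z-row RHS becomes 152/5 − (-17/5)·6 = 254/5.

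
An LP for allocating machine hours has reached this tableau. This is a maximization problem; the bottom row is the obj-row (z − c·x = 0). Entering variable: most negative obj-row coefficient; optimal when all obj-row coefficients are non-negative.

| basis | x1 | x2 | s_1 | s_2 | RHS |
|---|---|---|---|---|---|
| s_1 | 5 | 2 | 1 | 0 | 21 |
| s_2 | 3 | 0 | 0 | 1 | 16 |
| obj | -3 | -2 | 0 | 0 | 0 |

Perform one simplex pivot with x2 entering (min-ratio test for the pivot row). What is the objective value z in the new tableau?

21

Ratio test on column x2 — row 1: 21/2 = 21/2; row 2: entry 0 ≤ 0. Minimum is 21/2 at row 1 (s_1 leaves); pivot element 2.
Pivot on row 1; the obj-row RHS becomes 0 − (-2)·(21/2) = 21.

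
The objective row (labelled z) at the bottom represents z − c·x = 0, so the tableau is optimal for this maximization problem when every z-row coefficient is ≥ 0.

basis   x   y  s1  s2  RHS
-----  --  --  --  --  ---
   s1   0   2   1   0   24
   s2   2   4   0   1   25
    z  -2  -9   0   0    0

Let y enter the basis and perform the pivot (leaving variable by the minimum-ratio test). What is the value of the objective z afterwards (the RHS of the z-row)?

225/4

Ratio test on column y — row 1: 24/2 = 12; row 2: 25/4 = 25/4. Minimum is 25/4 at row 2 (s2 leaves); pivot element 4.
Pivot on row 2; the z-row RHS becomes 0 − (-9)·(25/4) = 225/4.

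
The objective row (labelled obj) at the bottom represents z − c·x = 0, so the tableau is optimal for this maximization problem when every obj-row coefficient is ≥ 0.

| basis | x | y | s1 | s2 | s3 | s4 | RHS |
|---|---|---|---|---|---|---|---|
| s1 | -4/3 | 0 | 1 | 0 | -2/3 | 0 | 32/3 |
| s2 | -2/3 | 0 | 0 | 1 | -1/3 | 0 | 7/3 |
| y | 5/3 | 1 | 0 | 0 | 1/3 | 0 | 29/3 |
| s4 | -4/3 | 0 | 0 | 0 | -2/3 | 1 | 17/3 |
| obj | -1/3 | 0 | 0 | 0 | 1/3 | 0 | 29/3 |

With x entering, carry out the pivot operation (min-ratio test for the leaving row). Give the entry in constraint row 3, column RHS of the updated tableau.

Ratio test on column x — row 1: entry -4/3 ≤ 0; row 2: entry -2/3 ≤ 0; row 3: (29/3)/(5/3) = 29/5; row 4: entry -4/3 ≤ 0. Minimum is 29/5 at row 3 (y leaves); pivot element 5/3.
Divide row 3 by 5/3; eliminate column x from the other rows.
In the new row 3, the RHS entry is the old entry divided by the pivot: (29/3)/(5/3) = 29/5.

29/5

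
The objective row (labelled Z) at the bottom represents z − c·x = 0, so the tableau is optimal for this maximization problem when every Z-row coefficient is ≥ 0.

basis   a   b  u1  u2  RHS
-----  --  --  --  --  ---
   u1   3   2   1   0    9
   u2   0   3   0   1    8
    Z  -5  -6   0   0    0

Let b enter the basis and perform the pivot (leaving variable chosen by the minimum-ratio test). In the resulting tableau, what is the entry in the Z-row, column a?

-5

Ratio test on column b — row 1: 9/2 = 9/2; row 2: 8/3 = 8/3. Minimum is 8/3 at row 2 (u2 leaves); pivot element 3.
Divide row 2 by 3; eliminate column b from the other rows.
Z-row update in column a: -5 − (-6)·0 = -5.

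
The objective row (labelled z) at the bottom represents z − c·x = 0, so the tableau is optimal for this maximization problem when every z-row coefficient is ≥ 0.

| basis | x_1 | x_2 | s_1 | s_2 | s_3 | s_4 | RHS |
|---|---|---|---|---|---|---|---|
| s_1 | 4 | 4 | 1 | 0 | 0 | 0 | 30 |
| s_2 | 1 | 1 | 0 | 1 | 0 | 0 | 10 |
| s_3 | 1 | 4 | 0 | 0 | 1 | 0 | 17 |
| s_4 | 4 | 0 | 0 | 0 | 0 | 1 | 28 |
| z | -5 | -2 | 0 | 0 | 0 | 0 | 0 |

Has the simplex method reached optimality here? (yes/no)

The z-row has a negative entry -5 in column x_1, so it is not optimal.

no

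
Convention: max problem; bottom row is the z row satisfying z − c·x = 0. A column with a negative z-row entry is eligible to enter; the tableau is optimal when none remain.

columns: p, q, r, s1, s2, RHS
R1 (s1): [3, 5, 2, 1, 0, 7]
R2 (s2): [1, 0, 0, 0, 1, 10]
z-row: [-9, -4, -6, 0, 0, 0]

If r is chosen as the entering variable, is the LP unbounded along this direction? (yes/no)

Column r has positive entries in row(s) 1, so the ratio test bounds it — not unbounded.

no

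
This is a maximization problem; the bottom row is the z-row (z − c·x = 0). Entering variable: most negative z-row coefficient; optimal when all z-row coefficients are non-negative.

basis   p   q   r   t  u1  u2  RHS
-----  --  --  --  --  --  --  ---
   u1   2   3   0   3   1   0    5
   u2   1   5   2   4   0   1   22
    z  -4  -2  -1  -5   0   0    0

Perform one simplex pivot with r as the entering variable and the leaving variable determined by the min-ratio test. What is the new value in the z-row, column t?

Ratio test on column r — row 1: entry 0 ≤ 0; row 2: 22/2 = 11. Minimum is 11 at row 2 (u2 leaves); pivot element 2.
Divide row 2 by 2; eliminate column r from the other rows.
z-row update in column t: -5 − (-1)·2 = -3.

-3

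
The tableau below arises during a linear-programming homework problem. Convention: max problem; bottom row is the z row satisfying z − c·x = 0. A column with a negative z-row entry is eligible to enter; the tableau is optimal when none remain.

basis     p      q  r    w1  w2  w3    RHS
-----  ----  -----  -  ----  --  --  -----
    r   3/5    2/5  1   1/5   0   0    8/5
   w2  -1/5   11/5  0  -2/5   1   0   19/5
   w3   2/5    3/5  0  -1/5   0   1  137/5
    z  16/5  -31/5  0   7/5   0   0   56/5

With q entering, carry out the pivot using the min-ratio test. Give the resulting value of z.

241/11

Ratio test on column q — row 1: (8/5)/(2/5) = 4; row 2: (19/5)/(11/5) = 19/11; row 3: (137/5)/(3/5) = 137/3. Minimum is 19/11 at row 2 (w2 leaves); pivot element 11/5.
Pivot on row 2; the z-row RHS becomes 56/5 − (-31/5)·(19/11) = 241/11.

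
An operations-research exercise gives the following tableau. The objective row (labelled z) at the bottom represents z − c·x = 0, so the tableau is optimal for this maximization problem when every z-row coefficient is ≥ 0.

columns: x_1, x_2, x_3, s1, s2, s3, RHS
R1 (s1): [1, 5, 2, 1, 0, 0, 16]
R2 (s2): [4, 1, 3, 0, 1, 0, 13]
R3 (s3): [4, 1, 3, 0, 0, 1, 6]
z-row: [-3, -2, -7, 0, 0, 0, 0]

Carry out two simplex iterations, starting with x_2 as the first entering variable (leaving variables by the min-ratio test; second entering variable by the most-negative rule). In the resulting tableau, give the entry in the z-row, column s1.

-1/13

Ratio test on column x_2 — row 1: 16/5 = 16/5; row 2: 13/1 = 13; row 3: 6/1 = 6. Minimum is 16/5 at row 1 (s1 leaves); pivot element 5.
Divide row 1 by 5; eliminate column x_2 from the other rows.
Second iteration: most negative z-row entry is -31/5 in column x_3, so x_3 enters.
Ratio test on column x_3 — row 1: (16/5)/(2/5) = 8; row 2: (49/5)/(13/5) = 49/13; row 3: (14/5)/(13/5) = 14/13. Minimum is 14/13 at row 3 (s3 leaves); pivot element 13/5.
Divide row 3 by 13/5; eliminate column x_3 from the other rows.
After both pivots, the entry at the z-row, column s1 is -1/13.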